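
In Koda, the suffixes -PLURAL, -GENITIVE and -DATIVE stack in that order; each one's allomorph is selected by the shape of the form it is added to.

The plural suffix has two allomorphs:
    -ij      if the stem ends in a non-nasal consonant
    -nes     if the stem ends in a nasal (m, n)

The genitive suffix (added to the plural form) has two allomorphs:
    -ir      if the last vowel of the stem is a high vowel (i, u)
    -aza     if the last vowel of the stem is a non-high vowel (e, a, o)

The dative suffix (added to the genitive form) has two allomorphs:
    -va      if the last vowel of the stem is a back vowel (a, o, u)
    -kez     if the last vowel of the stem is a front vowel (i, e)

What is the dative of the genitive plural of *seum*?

*seum* — final consonant /m/ (a nasal) → -nes → *seumnes*.
The last vowel of the plural form *seumnes* is /e/, which is a non-high vowel, so the genitive suffix is -aza, giving *seumnesaza*.
The last vowel of the genitive form *seumnesaza* is /a/, which is a back vowel, so the dative suffix is -va, giving *seumnesazava*.

seumnesazava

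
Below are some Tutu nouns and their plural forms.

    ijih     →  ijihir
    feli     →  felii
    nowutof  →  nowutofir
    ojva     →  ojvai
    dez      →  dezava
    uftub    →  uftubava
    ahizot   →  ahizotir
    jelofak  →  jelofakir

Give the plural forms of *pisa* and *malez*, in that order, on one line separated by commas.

The pattern is voicing of the final sound: -ir when the stem ends in a voiceless consonant (*ijih*, *nowutof*, *ahizot*, *jelofak*); -ava when the stem ends in a voiced consonant (*dez*, *uftub*); -i when the stem ends in a vowel (*feli*, *ojva*).
Since the final sound of *pisa* is /a/ (a vowel), it takes -i, giving *pisai*.
*malez* — final sound /z/ (a voiced consonant) → -ava → *malezava*.

pisai, malezava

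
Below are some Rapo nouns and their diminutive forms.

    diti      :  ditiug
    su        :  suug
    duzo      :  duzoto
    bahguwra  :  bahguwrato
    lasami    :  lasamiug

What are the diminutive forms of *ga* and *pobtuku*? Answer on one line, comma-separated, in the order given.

gato, pobtukuug

Looking at the last vowel of each stem: -ug when the last vowel of the stem is a high vowel (*diti*, *su*, *lasami*); -to when the last vowel of the stem is a non-high vowel (*duzo*, *bahguwra*).
The last vowel of *ga* is /a/, which is a non-high vowel, so the suffix is -to, giving *gato*.
The last vowel of *pobtuku* is /u/, which is a high vowel, so the suffix is -ug, giving *pobtukuug*.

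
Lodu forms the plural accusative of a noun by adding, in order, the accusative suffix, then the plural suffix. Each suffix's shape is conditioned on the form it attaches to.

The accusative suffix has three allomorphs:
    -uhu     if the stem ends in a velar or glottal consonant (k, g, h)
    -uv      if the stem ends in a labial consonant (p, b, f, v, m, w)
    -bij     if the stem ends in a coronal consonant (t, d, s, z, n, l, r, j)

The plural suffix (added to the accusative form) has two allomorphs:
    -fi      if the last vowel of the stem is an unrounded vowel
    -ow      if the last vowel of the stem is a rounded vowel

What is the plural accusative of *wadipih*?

wadipihuhuow

*wadipih*: final consonant = /h/, velar/glottal → -uhu → *wadipihuhu*.
The accusative form *wadipihuhu* — last vowel /u/ (a rounded vowel) → -ow → *wadipihuhuow*.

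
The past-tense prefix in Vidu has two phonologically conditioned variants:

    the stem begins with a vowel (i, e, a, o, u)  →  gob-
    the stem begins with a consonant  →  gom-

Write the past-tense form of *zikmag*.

*zikmag* — first sound /z/ (a consonant) → gom- → *gomzikmag*.

gomzikmag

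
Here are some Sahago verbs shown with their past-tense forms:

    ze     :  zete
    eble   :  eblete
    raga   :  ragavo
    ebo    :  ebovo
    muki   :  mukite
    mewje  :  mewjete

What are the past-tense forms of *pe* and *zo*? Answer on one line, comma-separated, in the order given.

The suffix is conditioned by the last vowel: -te when the last vowel of the stem is a front vowel (*ze*, *eble*, *muki*, *mewje*); -vo when the last vowel of the stem is a back vowel (*raga*, *ebo*).
Since the last vowel of *pe* is /e/ (a front vowel), it takes -te, giving *pete*.
*zo*: last vowel = /o/, a back vowel → -vo → *zovo*.

pete, zovo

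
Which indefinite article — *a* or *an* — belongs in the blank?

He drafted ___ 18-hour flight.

The indefinite article is chosen by the initial *sound* of the following word, not its spelling.
The number *18* is spoken "eighteen", beginning with /ˌeɪˈtiːn/ — a vowel sound.
So the article is *an*: He drafted an 18-hour flight.

an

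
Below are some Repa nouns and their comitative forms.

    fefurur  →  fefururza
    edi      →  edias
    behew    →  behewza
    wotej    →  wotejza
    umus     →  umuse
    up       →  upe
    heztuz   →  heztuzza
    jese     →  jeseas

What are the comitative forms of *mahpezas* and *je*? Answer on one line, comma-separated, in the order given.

mahpezase, jeas

The pattern is voicing of the final sound: -e when the stem ends in a voiceless consonant (*umus*, *up*); -za when the stem ends in a voiced consonant (*fefurur*, *behew*, *wotej*, *heztuz*); -as when the stem ends in a vowel (*edi*, *jese*).
The final sound of *mahpezas* is /s/, which is a voiceless consonant, so the suffix is -e, giving *mahpezase*.
*je*: final sound = /e/, a vowel → -as → *jeas*.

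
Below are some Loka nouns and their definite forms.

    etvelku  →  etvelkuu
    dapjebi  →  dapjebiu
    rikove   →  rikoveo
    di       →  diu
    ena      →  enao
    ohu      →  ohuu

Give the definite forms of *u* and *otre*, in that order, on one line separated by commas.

The suffix is conditioned by the last vowel: -u when the last vowel of the stem is a high vowel (*etvelku*, *dapjebi*, *di*, *ohu*); -o when the last vowel of the stem is a non-high vowel (*rikove*, *ena*).
Since the last vowel of *u* is /u/ (a high vowel), it takes -u, giving *uu*.
Since the last vowel of *otre* is /e/ (a non-high vowel), it takes -o, giving *otreo*.

uu, otreo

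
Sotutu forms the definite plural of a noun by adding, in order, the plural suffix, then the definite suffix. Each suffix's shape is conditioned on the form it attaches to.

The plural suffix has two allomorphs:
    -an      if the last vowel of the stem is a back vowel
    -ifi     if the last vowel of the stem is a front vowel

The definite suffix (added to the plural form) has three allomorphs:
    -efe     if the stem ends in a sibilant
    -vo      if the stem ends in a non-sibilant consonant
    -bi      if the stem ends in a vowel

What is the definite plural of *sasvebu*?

The last vowel of *sasvebu* is /u/, which is a back vowel, so the plural suffix is -an, giving *sasvebuan*.
The plural form *sasvebuan* — final sound /n/ (a non-sibilant consonant) → -vo → *sasvebuanvo*.

sasvebuanvo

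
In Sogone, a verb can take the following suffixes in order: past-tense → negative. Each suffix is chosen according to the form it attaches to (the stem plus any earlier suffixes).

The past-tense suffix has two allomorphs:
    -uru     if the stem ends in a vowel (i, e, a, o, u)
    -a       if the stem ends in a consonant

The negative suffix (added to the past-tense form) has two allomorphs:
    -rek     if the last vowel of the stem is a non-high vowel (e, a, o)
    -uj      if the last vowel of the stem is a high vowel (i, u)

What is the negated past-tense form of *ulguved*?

ulguvedarek

Since the final sound of *ulguved* is /d/ (a consonant), it takes -a, giving *ulguveda*.
The last vowel of the past-tense form *ulguveda* is /a/, which is a non-high vowel, so the negative suffix is -rek, giving *ulguvedarek*.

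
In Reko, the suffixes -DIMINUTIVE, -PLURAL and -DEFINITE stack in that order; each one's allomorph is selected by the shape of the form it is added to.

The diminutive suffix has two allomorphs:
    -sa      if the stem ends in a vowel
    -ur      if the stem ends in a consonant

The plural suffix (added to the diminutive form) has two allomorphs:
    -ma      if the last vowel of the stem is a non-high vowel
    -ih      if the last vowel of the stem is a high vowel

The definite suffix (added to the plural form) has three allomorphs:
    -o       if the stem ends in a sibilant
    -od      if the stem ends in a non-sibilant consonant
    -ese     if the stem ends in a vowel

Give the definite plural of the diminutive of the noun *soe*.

soesamaese

The final sound of *soe* is /e/, which is a vowel, so the diminutive suffix is -sa, giving *soesa*.
The last vowel of the diminutive form *soesa* is /a/, which is a non-high vowel, so the plural suffix is -ma, giving *soesama*.
The plural form *soesama* — final sound /a/ (a vowel) → -ese → *soesamaese*.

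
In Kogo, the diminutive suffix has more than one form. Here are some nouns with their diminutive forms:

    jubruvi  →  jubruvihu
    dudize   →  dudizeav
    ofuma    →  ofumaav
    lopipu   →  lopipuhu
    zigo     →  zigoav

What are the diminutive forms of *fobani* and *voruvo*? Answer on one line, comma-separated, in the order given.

fobanihu, voruvoav

The pattern is height harmony: -hu when the last vowel of the stem is a high vowel (*jubruvi*, *lopipu*); -av when the last vowel of the stem is a non-high vowel (*dudize*, *ofuma*, *zigo*).
*fobani*: last vowel = /i/, a high vowel → -hu → *fobanihu*.
*voruvo*: last vowel = /o/, a non-high vowel → -av → *voruvoav*.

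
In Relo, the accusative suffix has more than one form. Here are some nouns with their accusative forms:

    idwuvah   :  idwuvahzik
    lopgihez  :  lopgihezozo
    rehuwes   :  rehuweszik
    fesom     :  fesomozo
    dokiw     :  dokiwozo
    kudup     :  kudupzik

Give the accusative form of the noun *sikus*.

The pattern is voicing of the final consonant: -zik when the stem ends in a voiceless consonant (*idwuvah*, *rehuwes*, *kudup*); -ozo when the stem ends in a voiced consonant (*lopgihez*, *fesom*, *dokiw*).
Since the final consonant of *sikus* is /s/ (voiceless), it takes -zik, giving *sikuszik*.

sikuszik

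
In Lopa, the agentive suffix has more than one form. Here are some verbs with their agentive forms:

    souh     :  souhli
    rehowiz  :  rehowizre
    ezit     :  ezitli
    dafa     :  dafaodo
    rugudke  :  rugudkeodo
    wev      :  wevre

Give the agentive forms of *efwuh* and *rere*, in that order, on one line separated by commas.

efwuhli, rereodo

The suffix is conditioned by the final sound: -li when the stem ends in a voiceless consonant (*souh*, *ezit*); -re when the stem ends in a voiced consonant (*rehowiz*, *wev*); -odo when the stem ends in a vowel (*dafa*, *rugudke*).
The final sound of *efwuh* is /h/, which is a voiceless consonant, so the suffix is -li, giving *efwuhli*.
Since the final sound of *rere* is /e/ (a vowel), it takes -odo, giving *rereodo*.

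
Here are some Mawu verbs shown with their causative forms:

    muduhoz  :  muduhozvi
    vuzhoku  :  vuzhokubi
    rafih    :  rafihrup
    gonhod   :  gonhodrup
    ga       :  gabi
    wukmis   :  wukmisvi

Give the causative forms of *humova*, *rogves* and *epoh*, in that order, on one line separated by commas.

humovabi, rogvesvi, epohrup

The alternation tracks the final sound of the stem — -vi when the stem ends in a sibilant (*muduhoz*, *wukmis*); -rup when the stem ends in a non-sibilant consonant (*rafih*, *gonhod*); -bi when the stem ends in a vowel (*vuzhoku*, *ga*).
*humova*: final sound = /a/, a vowel → -bi → *humovabi*.
*rogves* — final sound /s/ (a sibilant) → -vi → *rogvesvi*.
The final sound of *epoh* is /h/, which is a non-sibilant consonant, so the suffix is -rup, giving *epohrup*.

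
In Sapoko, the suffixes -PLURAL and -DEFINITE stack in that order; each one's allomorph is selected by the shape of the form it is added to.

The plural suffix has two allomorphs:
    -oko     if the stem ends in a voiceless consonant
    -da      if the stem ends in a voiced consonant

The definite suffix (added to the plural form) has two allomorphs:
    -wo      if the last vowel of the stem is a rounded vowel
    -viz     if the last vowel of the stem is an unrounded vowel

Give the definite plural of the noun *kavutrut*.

kavutrutokowo

*kavutrut* — final consonant /t/ (voiceless) → -oko → *kavutrutoko*.
The plural form *kavutrutoko*: last vowel = /o/, a rounded vowel → -wo → *kavutrutokowo*.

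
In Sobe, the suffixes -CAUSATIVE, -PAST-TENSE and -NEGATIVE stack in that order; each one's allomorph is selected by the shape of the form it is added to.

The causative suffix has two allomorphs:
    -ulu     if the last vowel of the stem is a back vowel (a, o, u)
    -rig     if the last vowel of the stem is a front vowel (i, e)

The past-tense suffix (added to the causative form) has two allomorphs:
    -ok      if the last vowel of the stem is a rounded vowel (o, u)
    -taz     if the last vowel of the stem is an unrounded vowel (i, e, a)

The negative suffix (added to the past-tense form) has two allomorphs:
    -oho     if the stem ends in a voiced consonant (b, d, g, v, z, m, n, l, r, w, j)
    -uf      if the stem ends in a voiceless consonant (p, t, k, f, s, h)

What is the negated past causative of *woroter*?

woroterrigtazoho

Since the last vowel of *woroter* is /e/ (a front vowel), it takes -rig, giving *woroterrig*.
The causative form *woroterrig*: last vowel = /i/, an unrounded vowel → -taz → *woroterrigtaz*.
The past-tense form *woroterrigtaz* — final consonant /z/ (voiced) → -oho → *woroterrigtazoho*.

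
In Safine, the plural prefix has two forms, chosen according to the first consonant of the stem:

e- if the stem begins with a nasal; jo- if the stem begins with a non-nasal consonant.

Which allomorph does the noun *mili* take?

e-

Since the first consonant of *mili* is /m/ (a nasal), it takes e-.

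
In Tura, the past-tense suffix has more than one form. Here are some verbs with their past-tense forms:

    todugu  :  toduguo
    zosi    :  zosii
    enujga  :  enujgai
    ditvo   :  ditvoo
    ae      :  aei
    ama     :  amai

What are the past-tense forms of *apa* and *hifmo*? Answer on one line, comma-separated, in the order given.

The alternation tracks the last vowel of the stem — -o when the last vowel of the stem is a rounded vowel (*todugu*, *ditvo*); -i when the last vowel of the stem is an unrounded vowel (*zosi*, *enujga*, *ae*, *ama*).
*apa* — last vowel /a/ (an unrounded vowel) → -i → *apai*.
*hifmo* — last vowel /o/ (a rounded vowel) → -o → *hifmoo*.

apai, hifmoo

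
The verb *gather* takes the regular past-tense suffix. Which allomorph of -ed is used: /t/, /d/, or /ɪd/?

The stem *gather* ends in a voiced sound other than /d/.
The -ed suffix is realized as /ɪd/ after /t, d/; as /t/ after other voiceless consonants; and as /d/ after other voiced sounds.
So -ed on *gather* is pronounced /d/.

/d/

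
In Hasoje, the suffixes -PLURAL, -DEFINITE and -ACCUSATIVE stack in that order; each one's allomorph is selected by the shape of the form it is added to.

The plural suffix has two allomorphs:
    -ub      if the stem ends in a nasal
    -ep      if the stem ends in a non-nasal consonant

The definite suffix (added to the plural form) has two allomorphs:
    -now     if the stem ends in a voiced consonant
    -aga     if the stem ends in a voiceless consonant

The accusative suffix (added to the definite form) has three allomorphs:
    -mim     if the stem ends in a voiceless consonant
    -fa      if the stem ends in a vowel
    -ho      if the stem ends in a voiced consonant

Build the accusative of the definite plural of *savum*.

Since the final consonant of *savum* is /m/ (a nasal), it takes -ub, giving *savumub*.
Since the final consonant of the plural form *savumub* is /b/ (voiced), it takes -now, giving *savumubnow*.
The definite form *savumubnow*: final sound = /w/, a voiced consonant → -ho → *savumubnowho*.

savumubnowho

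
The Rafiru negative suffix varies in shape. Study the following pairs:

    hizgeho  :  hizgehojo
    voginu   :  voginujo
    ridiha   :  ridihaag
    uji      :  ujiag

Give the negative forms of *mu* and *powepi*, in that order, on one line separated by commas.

The alternation tracks the last vowel of the stem — -jo when the last vowel of the stem is a rounded vowel (*hizgeho*, *voginu*); -ag when the last vowel of the stem is an unrounded vowel (*ridiha*, *uji*).
The last vowel of *mu* is /u/, which is a rounded vowel, so the suffix is -jo, giving *mujo*.
Since the last vowel of *powepi* is /i/ (an unrounded vowel), it takes -ag, giving *powepiag*.

mujo, powepiag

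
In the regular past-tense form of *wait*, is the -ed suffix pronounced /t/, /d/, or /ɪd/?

/ɪd/

The stem *wait* ends in /t/ or /d/.
The -ed suffix is realized as /ɪd/ after /t, d/; as /t/ after other voiceless consonants; and as /d/ after other voiced sounds.
So -ed on *wait* is pronounced /ɪd/.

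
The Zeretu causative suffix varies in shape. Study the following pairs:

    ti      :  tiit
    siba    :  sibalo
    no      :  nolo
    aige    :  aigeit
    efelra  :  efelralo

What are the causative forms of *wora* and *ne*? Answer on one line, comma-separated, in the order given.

woralo, neit

The pattern is front/back vowel harmony: -it when the last vowel of the stem is a front vowel (*ti*, *aige*); -lo when the last vowel of the stem is a back vowel (*siba*, *no*, *efelra*).
*wora*: last vowel = /a/, a back vowel → -lo → *woralo*.
The last vowel of *ne* is /e/, which is a front vowel, so the suffix is -it, giving *neit*.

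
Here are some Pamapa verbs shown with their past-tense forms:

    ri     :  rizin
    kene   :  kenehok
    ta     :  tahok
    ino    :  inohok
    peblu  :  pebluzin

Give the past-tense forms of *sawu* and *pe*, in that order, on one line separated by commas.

sawuzin, pehok

The suffix is conditioned by the last vowel: -zin when the last vowel of the stem is a high vowel (*ri*, *peblu*); -hok when the last vowel of the stem is a non-high vowel (*kene*, *ta*, *ino*).
The last vowel of *sawu* is /u/, which is a high vowel, so the suffix is -zin, giving *sawuzin*.
*pe* — last vowel /e/ (a non-high vowel) → -hok → *pehok*.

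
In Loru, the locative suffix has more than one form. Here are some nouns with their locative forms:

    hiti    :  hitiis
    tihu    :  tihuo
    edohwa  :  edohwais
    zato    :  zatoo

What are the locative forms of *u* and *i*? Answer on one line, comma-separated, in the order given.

The alternation tracks the last vowel of the stem — -o when the last vowel of the stem is a rounded vowel (*tihu*, *zato*); -is when the last vowel of the stem is an unrounded vowel (*hiti*, *edohwa*).
*u*: last vowel = /u/, a rounded vowel → -o → *uo*.
*i*: last vowel = /i/, an unrounded vowel → -is → *iis*.

uo, iis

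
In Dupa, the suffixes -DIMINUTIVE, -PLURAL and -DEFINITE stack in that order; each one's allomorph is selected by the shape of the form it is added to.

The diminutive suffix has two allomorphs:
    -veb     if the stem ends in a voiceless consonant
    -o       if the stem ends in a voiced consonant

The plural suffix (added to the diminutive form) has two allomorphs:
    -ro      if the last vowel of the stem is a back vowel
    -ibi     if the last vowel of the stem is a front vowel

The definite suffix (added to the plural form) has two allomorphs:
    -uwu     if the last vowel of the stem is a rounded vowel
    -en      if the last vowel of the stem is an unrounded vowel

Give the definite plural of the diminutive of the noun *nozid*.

*nozid* — final consonant /d/ (voiced) → -o → *nozido*.
The diminutive form *nozido* — last vowel /o/ (a back vowel) → -ro → *nozidoro*.
The plural form *nozidoro*: last vowel = /o/, a rounded vowel → -uwu → *nozidorouwu*.

nozidorouwu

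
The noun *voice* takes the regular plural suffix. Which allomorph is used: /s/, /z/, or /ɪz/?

The stem *voice* ends in a sibilant (/s, z, ʃ, ʒ, tʃ, dʒ/).
The plural suffix surfaces as /ɪz/ after sibilants, /s/ after other voiceless consonants, and /z/ after other voiced sounds.
So the plural -s on *voice* is pronounced /ɪz/.

/ɪz/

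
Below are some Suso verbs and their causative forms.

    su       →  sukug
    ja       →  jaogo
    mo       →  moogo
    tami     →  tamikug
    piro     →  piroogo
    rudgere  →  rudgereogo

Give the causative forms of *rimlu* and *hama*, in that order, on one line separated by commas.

Looking at the last vowel of each stem: -kug when the last vowel of the stem is a high vowel (*su*, *tami*); -ogo when the last vowel of the stem is a non-high vowel (*ja*, *mo*, *piro*, *rudgere*).
The last vowel of *rimlu* is /u/, which is a high vowel, so the suffix is -kug, giving *rimlukug*.
*hama* — last vowel /a/ (a non-high vowel) → -ogo → *hamaogo*.

rimlukug, hamaogo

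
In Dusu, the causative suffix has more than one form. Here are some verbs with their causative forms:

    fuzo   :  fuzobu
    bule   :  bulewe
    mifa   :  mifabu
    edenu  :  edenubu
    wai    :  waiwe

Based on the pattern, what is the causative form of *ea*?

The alternation tracks the last vowel of the stem — -we when the last vowel of the stem is a front vowel (*bule*, *wai*); -bu when the last vowel of the stem is a back vowel (*fuzo*, *mifa*, *edenu*).
The last vowel of *ea* is /a/, which is a back vowel, so the suffix is -bu, giving *eabu*.

eabu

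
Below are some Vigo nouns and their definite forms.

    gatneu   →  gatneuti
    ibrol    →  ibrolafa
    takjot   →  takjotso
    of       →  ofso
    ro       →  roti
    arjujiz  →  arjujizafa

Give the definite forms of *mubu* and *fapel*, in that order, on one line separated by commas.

mubuti, fapelafa

Looking at the final sound of each stem: -so when the stem ends in a voiceless consonant (*takjot*, *of*); -afa when the stem ends in a voiced consonant (*ibrol*, *arjujiz*); -ti when the stem ends in a vowel (*gatneu*, *ro*).
Since the final sound of *mubu* is /u/ (a vowel), it takes -ti, giving *mubuti*.
*fapel* — final sound /l/ (a voiced consonant) → -afa → *fapelafa*.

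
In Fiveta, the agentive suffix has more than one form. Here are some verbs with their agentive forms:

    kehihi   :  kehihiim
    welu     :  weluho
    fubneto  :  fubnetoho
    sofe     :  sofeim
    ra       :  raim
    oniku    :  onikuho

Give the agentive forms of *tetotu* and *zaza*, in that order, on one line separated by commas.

Looking at the last vowel of each stem: -ho when the last vowel of the stem is a rounded vowel (*welu*, *fubneto*, *oniku*); -im when the last vowel of the stem is an unrounded vowel (*kehihi*, *sofe*, *ra*).
*tetotu* — last vowel /u/ (a rounded vowel) → -ho → *tetotuho*.
Since the last vowel of *zaza* is /a/ (an unrounded vowel), it takes -im, giving *zazaim*.

tetotuho, zazaim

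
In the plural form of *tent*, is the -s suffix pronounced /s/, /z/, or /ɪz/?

The stem *tent* ends in a voiceless non-sibilant consonant.
The plural suffix surfaces as /ɪz/ after sibilants, /s/ after other voiceless consonants, and /z/ after other voiced sounds.
So the plural -s on *tent* is pronounced /s/.

/s/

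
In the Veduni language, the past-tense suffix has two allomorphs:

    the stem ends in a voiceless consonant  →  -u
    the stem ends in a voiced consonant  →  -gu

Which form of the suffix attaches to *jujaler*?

*jujaler* — final consonant /r/ (voiced) → -gu.

-gu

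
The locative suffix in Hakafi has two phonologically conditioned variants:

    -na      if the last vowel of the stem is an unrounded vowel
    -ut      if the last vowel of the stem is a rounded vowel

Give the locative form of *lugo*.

lugout

*lugo* — last vowel /o/ (a rounded vowel) → -ut → *lugout*.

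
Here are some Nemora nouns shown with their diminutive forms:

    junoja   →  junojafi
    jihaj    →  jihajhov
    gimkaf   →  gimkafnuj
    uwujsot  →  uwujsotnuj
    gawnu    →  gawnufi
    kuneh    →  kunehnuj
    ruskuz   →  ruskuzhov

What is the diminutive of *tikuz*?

tikuzhov

The pattern is voicing of the final sound: -nuj when the stem ends in a voiceless consonant (*gimkaf*, *uwujsot*, *kuneh*); -hov when the stem ends in a voiced consonant (*jihaj*, *ruskuz*); -fi when the stem ends in a vowel (*junoja*, *gawnu*).
Since the final sound of *tikuz* is /z/ (a voiced consonant), it takes -hov, giving *tikuzhov*.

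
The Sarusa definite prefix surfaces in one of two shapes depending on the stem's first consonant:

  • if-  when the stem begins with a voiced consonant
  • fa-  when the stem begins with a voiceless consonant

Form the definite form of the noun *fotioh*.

*fotioh* — first consonant /f/ (voiceless) → fa- → *fafotioh*.

fafotioh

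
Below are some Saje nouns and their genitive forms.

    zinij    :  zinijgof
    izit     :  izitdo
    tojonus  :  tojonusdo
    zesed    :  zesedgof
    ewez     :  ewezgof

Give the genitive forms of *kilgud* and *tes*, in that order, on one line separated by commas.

kilgudgof, tesdo

Looking at the final consonant of each stem: -do when the stem ends in a voiceless consonant (*izit*, *tojonus*); -gof when the stem ends in a voiced consonant (*zinij*, *zesed*, *ewez*).
*kilgud*: final consonant = /d/, voiced → -gof → *kilgudgof*.
*tes*: final consonant = /s/, voiceless → -do → *tesdo*.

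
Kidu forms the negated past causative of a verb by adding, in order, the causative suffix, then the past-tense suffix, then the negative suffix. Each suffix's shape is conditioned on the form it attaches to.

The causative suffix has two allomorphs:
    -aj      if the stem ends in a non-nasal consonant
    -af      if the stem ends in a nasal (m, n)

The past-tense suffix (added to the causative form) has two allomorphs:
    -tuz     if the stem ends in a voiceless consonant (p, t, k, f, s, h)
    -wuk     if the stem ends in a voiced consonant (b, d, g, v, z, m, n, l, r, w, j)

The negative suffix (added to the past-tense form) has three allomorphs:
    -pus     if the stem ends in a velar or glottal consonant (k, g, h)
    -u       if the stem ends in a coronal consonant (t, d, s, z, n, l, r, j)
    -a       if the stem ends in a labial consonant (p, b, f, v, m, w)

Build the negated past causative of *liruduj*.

lirudujajwukpus

The final consonant of *liruduj* is /j/, which is non-nasal, so the causative suffix is -aj, giving *lirudujaj*.
Since the final consonant of the causative form *lirudujaj* is /j/ (voiced), it takes -wuk, giving *lirudujajwuk*.
The final consonant of the past-tense form *lirudujajwuk* is /k/, which is velar/glottal, so the negative suffix is -pus, giving *lirudujajwukpus*.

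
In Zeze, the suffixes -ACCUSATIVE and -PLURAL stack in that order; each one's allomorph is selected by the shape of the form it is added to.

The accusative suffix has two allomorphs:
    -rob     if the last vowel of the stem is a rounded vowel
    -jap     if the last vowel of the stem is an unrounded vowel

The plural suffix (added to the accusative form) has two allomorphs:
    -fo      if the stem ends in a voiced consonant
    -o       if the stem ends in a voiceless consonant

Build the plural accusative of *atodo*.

The last vowel of *atodo* is /o/, which is a rounded vowel, so the accusative suffix is -rob, giving *atodorob*.
The accusative form *atodorob*: final consonant = /b/, voiced → -fo → *atodorobfo*.

atodorobfo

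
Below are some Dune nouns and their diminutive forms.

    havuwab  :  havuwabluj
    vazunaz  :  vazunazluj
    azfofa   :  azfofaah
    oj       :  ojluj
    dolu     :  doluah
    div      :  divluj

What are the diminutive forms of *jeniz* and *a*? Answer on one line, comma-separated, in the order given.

The suffix is conditioned by the final sound: -luj when the stem ends in a consonant (*havuwab*, *vazunaz*, *oj*, *div*); -ah when the stem ends in a vowel (*azfofa*, *dolu*).
*jeniz*: final sound = /z/, a consonant → -luj → *jenizluj*.
The final sound of *a* is /a/, which is a vowel, so the suffix is -ah, giving *aah*.

jenizluj, aah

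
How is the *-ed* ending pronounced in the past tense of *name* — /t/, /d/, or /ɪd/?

/d/

The stem *name* ends in a voiced sound other than /d/.
The -ed suffix is realized as /ɪd/ after /t, d/; as /t/ after other voiceless consonants; and as /d/ after other voiced sounds.
So -ed on *name* is pronounced /d/.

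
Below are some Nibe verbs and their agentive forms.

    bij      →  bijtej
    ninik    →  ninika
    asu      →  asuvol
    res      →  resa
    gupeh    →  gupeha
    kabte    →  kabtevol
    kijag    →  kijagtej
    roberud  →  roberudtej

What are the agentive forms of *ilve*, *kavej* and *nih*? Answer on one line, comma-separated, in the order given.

The alternation tracks the final sound of the stem — -a when the stem ends in a voiceless consonant (*ninik*, *res*, *gupeh*); -tej when the stem ends in a voiced consonant (*bij*, *kijag*, *roberud*); -vol when the stem ends in a vowel (*asu*, *kabte*).
The final sound of *ilve* is /e/, which is a vowel, so the suffix is -vol, giving *ilvevol*.
*kavej* — final sound /j/ (a voiced consonant) → -tej → *kavejtej*.
The final sound of *nih* is /h/, which is a voiceless consonant, so the suffix is -a, giving *niha*.

ilvevol, kavejtej, niha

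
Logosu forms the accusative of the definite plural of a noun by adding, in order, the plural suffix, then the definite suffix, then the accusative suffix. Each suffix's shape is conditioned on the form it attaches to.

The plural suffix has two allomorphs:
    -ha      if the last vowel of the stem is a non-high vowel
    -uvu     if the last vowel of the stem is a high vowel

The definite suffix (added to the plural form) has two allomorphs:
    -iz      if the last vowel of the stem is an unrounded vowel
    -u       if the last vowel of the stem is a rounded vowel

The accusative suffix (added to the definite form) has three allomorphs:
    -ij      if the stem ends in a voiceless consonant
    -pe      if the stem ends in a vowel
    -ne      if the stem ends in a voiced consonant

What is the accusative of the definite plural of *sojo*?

sojohaizne

The last vowel of *sojo* is /o/, which is a non-high vowel, so the plural suffix is -ha, giving *sojoha*.
The plural form *sojoha*: last vowel = /a/, an unrounded vowel → -iz → *sojohaiz*.
The definite form *sojohaiz* — final sound /z/ (a voiced consonant) → -ne → *sojohaizne*.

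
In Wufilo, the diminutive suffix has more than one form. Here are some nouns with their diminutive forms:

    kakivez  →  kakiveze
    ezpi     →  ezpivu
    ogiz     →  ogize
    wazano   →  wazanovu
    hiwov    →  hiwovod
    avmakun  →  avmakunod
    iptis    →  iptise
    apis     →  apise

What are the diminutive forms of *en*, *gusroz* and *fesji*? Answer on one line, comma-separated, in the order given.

The alternation tracks the final sound of the stem — -e when the stem ends in a sibilant (*kakivez*, *ogiz*, *iptis*, *apis*); -od when the stem ends in a non-sibilant consonant (*hiwov*, *avmakun*); -vu when the stem ends in a vowel (*ezpi*, *wazano*).
The final sound of *en* is /n/, which is a non-sibilant consonant, so the suffix is -od, giving *enod*.
Since the final sound of *gusroz* is /z/ (a sibilant), it takes -e, giving *gusroze*.
*fesji* — final sound /i/ (a vowel) → -vu → *fesjivu*.

enod, gusroze, fesjivu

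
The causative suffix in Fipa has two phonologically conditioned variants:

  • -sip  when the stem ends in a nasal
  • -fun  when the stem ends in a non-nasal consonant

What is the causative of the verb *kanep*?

Since the final consonant of *kanep* is /p/ (non-nasal), it takes -fun, giving *kanepfun*.

kanepfun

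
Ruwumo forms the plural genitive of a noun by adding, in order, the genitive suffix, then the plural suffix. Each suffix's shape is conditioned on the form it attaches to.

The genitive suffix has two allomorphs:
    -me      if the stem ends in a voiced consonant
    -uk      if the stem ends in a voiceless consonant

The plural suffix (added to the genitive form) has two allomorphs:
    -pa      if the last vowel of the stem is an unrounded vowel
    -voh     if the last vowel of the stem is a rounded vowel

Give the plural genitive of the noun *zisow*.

*zisow* — final consonant /w/ (voiced) → -me → *zisowme*.
The genitive form *zisowme*: last vowel = /e/, an unrounded vowel → -pa → *zisowmepa*.

zisowmepa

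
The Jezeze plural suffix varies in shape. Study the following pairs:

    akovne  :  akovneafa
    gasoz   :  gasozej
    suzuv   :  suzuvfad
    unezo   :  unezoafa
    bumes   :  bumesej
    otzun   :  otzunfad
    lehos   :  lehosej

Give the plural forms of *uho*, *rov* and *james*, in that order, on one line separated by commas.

The suffix is conditioned by the final sound: -ej when the stem ends in a sibilant (*gasoz*, *bumes*, *lehos*); -fad when the stem ends in a non-sibilant consonant (*suzuv*, *otzun*); -afa when the stem ends in a vowel (*akovne*, *unezo*).
Since the final sound of *uho* is /o/ (a vowel), it takes -afa, giving *uhoafa*.
The final sound of *rov* is /v/, which is a non-sibilant consonant, so the suffix is -fad, giving *rovfad*.
*james*: final sound = /s/, a sibilant → -ej → *jamesej*.

uhoafa, rovfad, jamesej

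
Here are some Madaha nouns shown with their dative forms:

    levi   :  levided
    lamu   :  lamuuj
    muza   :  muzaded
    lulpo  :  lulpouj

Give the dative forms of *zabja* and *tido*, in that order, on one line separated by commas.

Looking at the last vowel of each stem: -uj when the last vowel of the stem is a rounded vowel (*lamu*, *lulpo*); -ded when the last vowel of the stem is an unrounded vowel (*levi*, *muza*).
*zabja* — last vowel /a/ (an unrounded vowel) → -ded → *zabjaded*.
*tido* — last vowel /o/ (a rounded vowel) → -uj → *tidouj*.

zabjaded, tidouj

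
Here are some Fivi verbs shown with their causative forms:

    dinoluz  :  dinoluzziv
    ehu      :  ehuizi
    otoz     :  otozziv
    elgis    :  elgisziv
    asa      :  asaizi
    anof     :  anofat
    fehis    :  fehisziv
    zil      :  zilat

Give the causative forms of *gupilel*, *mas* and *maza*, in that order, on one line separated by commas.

gupilelat, masziv, mazaizi

Looking at the final sound of each stem: -ziv when the stem ends in a sibilant (*dinoluz*, *otoz*, *elgis*, *fehis*); -at when the stem ends in a non-sibilant consonant (*anof*, *zil*); -izi when the stem ends in a vowel (*ehu*, *asa*).
*gupilel* — final sound /l/ (a non-sibilant consonant) → -at → *gupilelat*.
The final sound of *mas* is /s/, which is a sibilant, so the suffix is -ziv, giving *masziv*.
*maza* — final sound /a/ (a vowel) → -izi → *mazaizi*.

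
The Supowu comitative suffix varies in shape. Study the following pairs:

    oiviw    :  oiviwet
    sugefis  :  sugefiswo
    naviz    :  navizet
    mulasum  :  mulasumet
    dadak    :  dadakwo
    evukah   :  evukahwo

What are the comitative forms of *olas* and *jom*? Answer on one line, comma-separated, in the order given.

olaswo, jomet

The alternation tracks the final consonant of the stem — -wo when the stem ends in a voiceless consonant (*sugefis*, *dadak*, *evukah*); -et when the stem ends in a voiced consonant (*oiviw*, *naviz*, *mulasum*).
The final consonant of *olas* is /s/, which is voiceless, so the suffix is -wo, giving *olaswo*.
Since the final consonant of *jom* is /m/ (voiced), it takes -et, giving *jomet*.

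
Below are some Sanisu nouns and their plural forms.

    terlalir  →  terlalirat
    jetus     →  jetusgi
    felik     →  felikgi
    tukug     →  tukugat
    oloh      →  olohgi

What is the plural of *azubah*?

azubahgi

The alternation tracks the final consonant of the stem — -gi when the stem ends in a voiceless consonant (*jetus*, *felik*, *oloh*); -at when the stem ends in a voiced consonant (*terlalir*, *tukug*).
*azubah*: final consonant = /h/, voiceless → -gi → *azubahgi*.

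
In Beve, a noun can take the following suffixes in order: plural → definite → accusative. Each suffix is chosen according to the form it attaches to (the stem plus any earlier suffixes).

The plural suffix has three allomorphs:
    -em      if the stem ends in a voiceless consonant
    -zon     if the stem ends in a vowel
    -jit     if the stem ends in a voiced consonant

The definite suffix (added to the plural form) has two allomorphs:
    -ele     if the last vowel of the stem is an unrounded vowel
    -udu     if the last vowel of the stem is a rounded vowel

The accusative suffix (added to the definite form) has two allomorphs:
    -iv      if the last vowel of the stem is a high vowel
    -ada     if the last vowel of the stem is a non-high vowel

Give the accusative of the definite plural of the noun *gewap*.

gewapemeleada

The final sound of *gewap* is /p/, which is a voiceless consonant, so the plural suffix is -em, giving *gewapem*.
The last vowel of the plural form *gewapem* is /e/, which is an unrounded vowel, so the definite suffix is -ele, giving *gewapemele*.
The definite form *gewapemele*: last vowel = /e/, a non-high vowel → -ada → *gewapemeleada*.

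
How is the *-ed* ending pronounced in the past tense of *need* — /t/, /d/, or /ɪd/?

The stem *need* ends in /t/ or /d/.
The -ed suffix is realized as /ɪd/ after /t, d/; as /t/ after other voiceless consonants; and as /d/ after other voiced sounds.
So -ed on *need* is pronounced /ɪd/.

/ɪd/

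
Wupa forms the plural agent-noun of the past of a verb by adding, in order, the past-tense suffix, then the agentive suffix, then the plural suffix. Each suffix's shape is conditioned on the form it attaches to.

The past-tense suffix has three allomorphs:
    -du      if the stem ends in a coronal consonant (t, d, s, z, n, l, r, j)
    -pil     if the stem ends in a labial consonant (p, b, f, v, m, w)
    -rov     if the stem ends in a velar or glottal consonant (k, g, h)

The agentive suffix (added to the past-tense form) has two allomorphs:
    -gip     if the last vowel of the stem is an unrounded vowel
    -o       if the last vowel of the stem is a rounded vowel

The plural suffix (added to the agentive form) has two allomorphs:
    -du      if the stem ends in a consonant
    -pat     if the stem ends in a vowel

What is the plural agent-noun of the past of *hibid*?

The final consonant of *hibid* is /d/, which is coronal, so the past-tense suffix is -du, giving *hibiddu*.
The past-tense form *hibiddu*: last vowel = /u/, a rounded vowel → -o → *hibidduo*.
The agentive form *hibidduo*: final sound = /o/, a vowel → -pat → *hibidduopat*.

hibidduopat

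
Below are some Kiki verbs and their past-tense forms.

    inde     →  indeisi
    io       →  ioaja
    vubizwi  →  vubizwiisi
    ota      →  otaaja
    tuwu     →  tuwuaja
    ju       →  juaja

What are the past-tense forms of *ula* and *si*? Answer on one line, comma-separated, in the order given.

Looking at the last vowel of each stem: -isi when the last vowel of the stem is a front vowel (*inde*, *vubizwi*); -aja when the last vowel of the stem is a back vowel (*io*, *ota*, *tuwu*, *ju*).
*ula* — last vowel /a/ (a back vowel) → -aja → *ulaaja*.
*si*: last vowel = /i/, a front vowel → -isi → *siisi*.

ulaaja, siisi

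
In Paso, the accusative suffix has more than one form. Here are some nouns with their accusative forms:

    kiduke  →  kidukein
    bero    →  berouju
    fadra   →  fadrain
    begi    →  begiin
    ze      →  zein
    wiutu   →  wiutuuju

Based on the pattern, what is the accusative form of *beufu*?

Looking at the last vowel of each stem: -uju when the last vowel of the stem is a rounded vowel (*bero*, *wiutu*); -in when the last vowel of the stem is an unrounded vowel (*kiduke*, *fadra*, *begi*, *ze*).
*beufu*: last vowel = /u/, a rounded vowel → -uju → *beufuuju*.

beufuuju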